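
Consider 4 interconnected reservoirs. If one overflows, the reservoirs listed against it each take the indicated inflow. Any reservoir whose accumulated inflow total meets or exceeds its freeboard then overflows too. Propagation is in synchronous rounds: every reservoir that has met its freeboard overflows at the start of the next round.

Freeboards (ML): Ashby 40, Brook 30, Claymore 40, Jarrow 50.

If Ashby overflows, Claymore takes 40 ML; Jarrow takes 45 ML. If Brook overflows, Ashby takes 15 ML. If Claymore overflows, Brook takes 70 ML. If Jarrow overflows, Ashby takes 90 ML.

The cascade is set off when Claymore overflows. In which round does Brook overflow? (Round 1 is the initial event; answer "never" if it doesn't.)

Round 1 — Claymore overflows (initial).
  Brook: +70 → 70 ≥ 30
Round 2 — Brook overflows.
  Ashby: +15 → 15 < 40
No further overflows.

2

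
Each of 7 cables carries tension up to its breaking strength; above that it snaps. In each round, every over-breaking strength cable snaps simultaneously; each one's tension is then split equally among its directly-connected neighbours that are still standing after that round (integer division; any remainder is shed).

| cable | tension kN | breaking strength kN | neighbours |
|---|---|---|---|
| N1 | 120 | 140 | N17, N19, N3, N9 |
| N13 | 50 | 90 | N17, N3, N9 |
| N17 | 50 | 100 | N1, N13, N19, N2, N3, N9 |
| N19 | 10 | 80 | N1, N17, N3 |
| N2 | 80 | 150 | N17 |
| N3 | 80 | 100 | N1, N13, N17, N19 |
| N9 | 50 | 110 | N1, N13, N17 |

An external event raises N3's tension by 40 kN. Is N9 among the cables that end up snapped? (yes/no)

yes

Round 1 — N3 at 120 > 100. N3 snaps.
  N3 sheds 120 kN to N1, N13, N17, N19: 30 each.
    N1: 120+30 = 150 > 140
    N13: 50+30 = 80 ≤ 90
    N17: 50+30 = 80 ≤ 100
    N19: 10+30 = 40 ≤ 80
Round 2 — N1 snaps.
  N1 sheds 150 kN to N17, N19, N9: 50 each.
    N17: 80+50 = 130 > 100
    N19: 40+50 = 90 > 80
    N9: 50+50 = 100 ≤ 110
Round 3 — N17, N19 snap.
  N17 sheds 130 kN to N13, N2, N9: 43 each (1 lost).
    N13: 80+43 = 123 > 90
    N2: 80+43 = 123 ≤ 150
    N9: 100+43 = 143 > 110
  N19 sheds 90 kN: no online neighbours, lost.
Round 4 — N13, N9 snap.
  N13 sheds 123 kN: no online neighbours, lost.
  N9 sheds 143 kN: no online neighbours, lost.
No further breaks.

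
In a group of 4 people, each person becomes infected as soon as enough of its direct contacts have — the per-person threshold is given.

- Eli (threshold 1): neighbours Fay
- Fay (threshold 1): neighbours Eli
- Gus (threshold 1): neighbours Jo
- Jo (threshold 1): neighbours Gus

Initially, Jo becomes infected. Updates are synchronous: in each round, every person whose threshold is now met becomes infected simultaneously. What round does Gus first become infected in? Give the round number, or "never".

2

Round 1 — Jo becomes infected (initial).
Round 2 — checking thresholds:
  Gus: 1 of 1 neighbours ≥ 1, becomes infected.
Round 3 — no new infections; cascade stops.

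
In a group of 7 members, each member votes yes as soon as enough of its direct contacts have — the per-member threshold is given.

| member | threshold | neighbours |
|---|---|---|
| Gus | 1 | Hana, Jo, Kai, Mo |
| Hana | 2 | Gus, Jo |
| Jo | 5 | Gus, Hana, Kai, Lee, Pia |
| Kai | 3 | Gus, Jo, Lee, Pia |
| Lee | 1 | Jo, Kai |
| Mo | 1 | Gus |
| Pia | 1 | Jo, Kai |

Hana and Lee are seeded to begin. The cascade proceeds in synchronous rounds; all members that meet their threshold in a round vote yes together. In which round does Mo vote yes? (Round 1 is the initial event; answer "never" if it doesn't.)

Round 1 — Hana, Lee vote yes (initial).
Round 2 — checking thresholds:
  Gus: 1 of 4 neighbours ≥ 1, votes yes.
  Jo: 2 of 5 neighbours < 5, not yet.
  Kai: 1 of 4 neighbours < 3, not yet.
Round 3 — checking thresholds:
  Jo: 3 of 5 neighbours < 5, not yet.
  Kai: 2 of 4 neighbours < 3, not yet.
  Mo: 1 of 1 neighbours ≥ 1, votes yes.
Round 4 — no new yes votes; cascade stops.

3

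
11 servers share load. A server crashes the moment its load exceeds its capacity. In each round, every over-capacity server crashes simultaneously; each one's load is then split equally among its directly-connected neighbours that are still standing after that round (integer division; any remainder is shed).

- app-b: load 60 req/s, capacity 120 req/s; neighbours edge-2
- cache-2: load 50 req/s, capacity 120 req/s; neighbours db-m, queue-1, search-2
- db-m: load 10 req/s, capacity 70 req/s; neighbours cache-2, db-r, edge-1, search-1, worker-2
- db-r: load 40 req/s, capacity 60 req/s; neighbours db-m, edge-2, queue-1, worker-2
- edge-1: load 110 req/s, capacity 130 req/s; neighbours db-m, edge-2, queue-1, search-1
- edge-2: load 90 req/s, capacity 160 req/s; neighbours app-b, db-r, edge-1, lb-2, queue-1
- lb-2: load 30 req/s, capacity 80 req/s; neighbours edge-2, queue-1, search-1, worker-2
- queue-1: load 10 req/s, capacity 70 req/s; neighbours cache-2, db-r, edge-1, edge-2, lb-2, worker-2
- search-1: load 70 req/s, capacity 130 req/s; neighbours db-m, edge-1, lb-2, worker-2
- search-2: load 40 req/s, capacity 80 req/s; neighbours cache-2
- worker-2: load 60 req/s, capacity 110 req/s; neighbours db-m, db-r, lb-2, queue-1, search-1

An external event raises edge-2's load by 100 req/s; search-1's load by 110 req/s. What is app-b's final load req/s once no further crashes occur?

98

Round 1 — edge-2 at 190 > 160; search-1 at 180 > 130. edge-2, search-1 crash.
  edge-2 sheds 190 req/s to app-b, db-r, edge-1, lb-2, queue-1: 38 each.
    app-b: 60+38 = 98 ≤ 120
    db-r: 40+38 = 78 > 60
    edge-1: 110+38 = 148 > 130
    lb-2: 30+38 = 68 ≤ 80
    queue-1: 10+38 = 48 ≤ 70
  search-1 sheds 180 req/s to db-m, edge-1, lb-2, worker-2: 45 each.
    db-m: 10+45 = 55 ≤ 70
    edge-1: 148+45 = 193 > 130
    lb-2: 68+45 = 113 > 80
    worker-2: 60+45 = 105 ≤ 110
Round 2 — db-r, edge-1, lb-2 crash.
  db-r sheds 78 req/s to db-m, queue-1, worker-2: 26 each.
    db-m: 55+26 = 81 > 70
    queue-1: 48+26 = 74 > 70
    worker-2: 105+26 = 131 > 110
  edge-1 sheds 193 req/s to db-m, queue-1: 96 each (1 lost).
    db-m: 81+96 = 177 > 70
    queue-1: 74+96 = 170 > 70
  lb-2 sheds 113 req/s to queue-1, worker-2: 56 each (1 lost).
    queue-1: 170+56 = 226 > 70
    worker-2: 131+56 = 187 > 110
Round 3 — db-m, queue-1, worker-2 crash.
  db-m sheds 177 req/s to cache-2: 177 each.
    cache-2: 50+177 = 227 > 120
  queue-1 sheds 226 req/s to cache-2: 226 each.
    cache-2: 227+226 = 453 > 120
  worker-2 sheds 187 req/s: no online neighbours, lost.
Round 4 — cache-2 crashes.
  cache-2 sheds 453 req/s to search-2: 453 each.
    search-2: 40+453 = 493 > 80
Round 5 — search-2 crashes.
  search-2 sheds 493 req/s: no online neighbours, lost.
No further crashes.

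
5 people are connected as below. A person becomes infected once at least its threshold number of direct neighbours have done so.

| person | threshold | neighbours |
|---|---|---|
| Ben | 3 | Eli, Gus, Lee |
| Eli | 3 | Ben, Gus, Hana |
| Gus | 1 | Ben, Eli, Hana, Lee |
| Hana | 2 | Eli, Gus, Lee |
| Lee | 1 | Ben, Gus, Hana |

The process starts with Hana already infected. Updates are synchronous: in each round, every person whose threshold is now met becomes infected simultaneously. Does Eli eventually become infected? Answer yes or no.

no

Round 1 — Hana becomes infected (initial).
Round 2 — checking thresholds:
  Eli: 1 of 3 neighbours < 3, not yet.
  Gus: 1 of 4 neighbours ≥ 1, becomes infected.
  Lee: 1 of 3 neighbours ≥ 1, becomes infected.
Round 3 — no new infections; cascade stops.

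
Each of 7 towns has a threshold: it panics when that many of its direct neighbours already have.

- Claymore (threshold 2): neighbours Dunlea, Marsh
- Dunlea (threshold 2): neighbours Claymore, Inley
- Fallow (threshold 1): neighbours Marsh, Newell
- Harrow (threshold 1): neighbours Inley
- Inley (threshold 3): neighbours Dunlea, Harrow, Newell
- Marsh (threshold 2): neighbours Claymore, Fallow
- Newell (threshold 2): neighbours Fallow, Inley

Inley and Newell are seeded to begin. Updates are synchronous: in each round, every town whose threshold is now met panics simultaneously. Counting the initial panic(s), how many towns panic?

4

Round 1 — Inley, Newell panic (initial).
Round 2 — checking thresholds:
  Dunlea: 1 of 2 neighbours < 2, holds.
  Fallow: 1 of 2 neighbours ≥ 1, panics.
  Harrow: 1 of 1 neighbours ≥ 1, panics.
Round 3 — no new panics; cascade stops.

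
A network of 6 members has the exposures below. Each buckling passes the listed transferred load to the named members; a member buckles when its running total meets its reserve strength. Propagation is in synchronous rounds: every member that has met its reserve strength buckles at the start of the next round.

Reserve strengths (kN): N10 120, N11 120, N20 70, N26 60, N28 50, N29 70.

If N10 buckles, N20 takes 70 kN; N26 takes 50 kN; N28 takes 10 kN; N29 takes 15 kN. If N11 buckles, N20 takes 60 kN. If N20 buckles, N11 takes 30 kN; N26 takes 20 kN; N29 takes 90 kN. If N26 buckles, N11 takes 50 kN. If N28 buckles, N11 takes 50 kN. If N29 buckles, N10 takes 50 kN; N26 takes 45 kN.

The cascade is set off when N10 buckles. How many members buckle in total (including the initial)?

4

Round 1 — N10 buckles (initial).
  N20: +70 → 70 ≥ 70
  N26: +50 → 50 < 60
  N28: +10 → 10 < 50
  N29: +15 → 15 < 70
Round 2 — N20 buckles.
  N11: +30 → 30 < 120
  N26: +20 → 70 ≥ 60
  N29: +90 → 105 ≥ 70
Round 3 — N26, N29 buckle.
  N11: +50 → 80 < 120
No further bucklings.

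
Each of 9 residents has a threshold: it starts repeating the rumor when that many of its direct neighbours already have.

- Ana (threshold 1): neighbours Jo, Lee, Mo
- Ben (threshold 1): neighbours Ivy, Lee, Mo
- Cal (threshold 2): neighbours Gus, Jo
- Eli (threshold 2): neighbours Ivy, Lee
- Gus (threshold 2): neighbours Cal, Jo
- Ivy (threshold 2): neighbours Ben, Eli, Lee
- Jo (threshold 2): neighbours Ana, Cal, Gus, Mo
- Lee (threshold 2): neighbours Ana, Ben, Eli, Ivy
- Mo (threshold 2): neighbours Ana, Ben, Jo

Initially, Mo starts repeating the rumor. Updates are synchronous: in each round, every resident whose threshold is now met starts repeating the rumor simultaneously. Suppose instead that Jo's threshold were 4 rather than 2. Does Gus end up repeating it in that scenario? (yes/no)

no

With Jo's threshold at 4:
Round 1 — Mo starts repeating the rumor (initial).
Round 2 — checking thresholds:
  Ana: 1 of 3 neighbours ≥ 1, starts repeating the rumor.
  Ben: 1 of 3 neighbours ≥ 1, starts repeating the rumor.
  Jo: 1 of 4 neighbours < 4, holds.
Round 3 — checking thresholds:
  Ivy: 1 of 3 neighbours < 2, holds.
  Jo: 2 of 4 neighbours < 4, holds.
  Lee: 2 of 4 neighbours ≥ 2, starts repeating the rumor.
Round 4 — checking thresholds:
  Eli: 1 of 2 neighbours < 2, holds.
  Ivy: 2 of 3 neighbours ≥ 2, starts repeating the rumor.
  Jo: 2 of 4 neighbours < 4, holds.
Round 5 — checking thresholds:
  Eli: 2 of 2 neighbours ≥ 2, starts repeating the rumor.
  Jo: 2 of 4 neighbours < 4, holds.
Round 6 — no new spreads; cascade stops.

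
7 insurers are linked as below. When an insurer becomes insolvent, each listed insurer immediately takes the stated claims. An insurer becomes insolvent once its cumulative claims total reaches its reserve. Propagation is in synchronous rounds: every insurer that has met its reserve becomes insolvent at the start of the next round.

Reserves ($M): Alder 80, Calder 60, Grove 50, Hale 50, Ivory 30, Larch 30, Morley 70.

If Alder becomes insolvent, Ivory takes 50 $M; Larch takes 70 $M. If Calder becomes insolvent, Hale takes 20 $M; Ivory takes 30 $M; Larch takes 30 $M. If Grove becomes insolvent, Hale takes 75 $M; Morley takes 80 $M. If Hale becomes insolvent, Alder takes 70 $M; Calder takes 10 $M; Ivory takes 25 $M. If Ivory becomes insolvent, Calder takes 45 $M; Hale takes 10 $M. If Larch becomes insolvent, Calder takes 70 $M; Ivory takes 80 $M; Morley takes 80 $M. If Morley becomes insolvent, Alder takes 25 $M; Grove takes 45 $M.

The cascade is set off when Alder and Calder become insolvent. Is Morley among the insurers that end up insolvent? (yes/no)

Round 1 — Alder, Calder become insolvent (initial).
  Hale: +20 → 20 < 50
  Ivory: +50+30 → 80 ≥ 30
  Larch: +70+30 → 100 ≥ 30
Round 2 — Ivory, Larch become insolvent.
  Hale: +10 → 30 < 50
  Morley: +80 → 80 ≥ 70
Round 3 — Morley becomes insolvent.
  Grove: +45 → 45 < 50
No further insolvencies.

yes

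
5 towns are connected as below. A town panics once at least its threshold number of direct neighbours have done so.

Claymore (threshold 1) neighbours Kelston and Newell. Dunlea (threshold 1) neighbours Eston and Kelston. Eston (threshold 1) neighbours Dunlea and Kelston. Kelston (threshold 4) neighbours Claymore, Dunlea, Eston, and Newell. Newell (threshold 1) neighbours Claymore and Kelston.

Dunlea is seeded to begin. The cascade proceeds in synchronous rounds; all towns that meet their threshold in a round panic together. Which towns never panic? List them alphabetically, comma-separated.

Round 1 — Dunlea panics (initial).
Round 2 — checking thresholds:
  Eston: 1 of 2 neighbours ≥ 1, panics.
  Kelston: 1 of 4 neighbours < 4, below threshold.
Round 3 — no new panics; cascade stops.

Claymore, Kelston, Newell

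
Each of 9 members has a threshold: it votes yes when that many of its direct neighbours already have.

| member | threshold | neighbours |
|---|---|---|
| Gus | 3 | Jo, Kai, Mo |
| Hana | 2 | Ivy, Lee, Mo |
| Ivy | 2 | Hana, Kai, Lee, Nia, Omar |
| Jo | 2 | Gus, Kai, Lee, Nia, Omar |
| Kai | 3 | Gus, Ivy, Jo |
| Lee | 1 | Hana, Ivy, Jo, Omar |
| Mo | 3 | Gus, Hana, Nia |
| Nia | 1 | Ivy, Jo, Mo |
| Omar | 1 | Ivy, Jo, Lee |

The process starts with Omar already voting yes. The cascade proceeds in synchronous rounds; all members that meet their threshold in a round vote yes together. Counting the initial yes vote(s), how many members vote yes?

6

Round 1 — Omar votes yes (initial).
Round 2 — checking thresholds:
  Ivy: 1 of 5 neighbours < 2, not yet.
  Jo: 1 of 5 neighbours < 2, not yet.
  Lee: 1 of 4 neighbours ≥ 1, votes yes.
Round 3 — checking thresholds:
  Hana: 1 of 3 neighbours < 2, not yet.
  Ivy: 2 of 5 neighbours ≥ 2, votes yes.
  Jo: 2 of 5 neighbours ≥ 2, votes yes.
Round 4 — checking thresholds:
  Gus: 1 of 3 neighbours < 3, not yet.
  Hana: 2 of 3 neighbours ≥ 2, votes yes.
  Kai: 2 of 3 neighbours < 3, not yet.
  Nia: 2 of 3 neighbours ≥ 1, votes yes.
Round 5 — no new yes votes; cascade stops.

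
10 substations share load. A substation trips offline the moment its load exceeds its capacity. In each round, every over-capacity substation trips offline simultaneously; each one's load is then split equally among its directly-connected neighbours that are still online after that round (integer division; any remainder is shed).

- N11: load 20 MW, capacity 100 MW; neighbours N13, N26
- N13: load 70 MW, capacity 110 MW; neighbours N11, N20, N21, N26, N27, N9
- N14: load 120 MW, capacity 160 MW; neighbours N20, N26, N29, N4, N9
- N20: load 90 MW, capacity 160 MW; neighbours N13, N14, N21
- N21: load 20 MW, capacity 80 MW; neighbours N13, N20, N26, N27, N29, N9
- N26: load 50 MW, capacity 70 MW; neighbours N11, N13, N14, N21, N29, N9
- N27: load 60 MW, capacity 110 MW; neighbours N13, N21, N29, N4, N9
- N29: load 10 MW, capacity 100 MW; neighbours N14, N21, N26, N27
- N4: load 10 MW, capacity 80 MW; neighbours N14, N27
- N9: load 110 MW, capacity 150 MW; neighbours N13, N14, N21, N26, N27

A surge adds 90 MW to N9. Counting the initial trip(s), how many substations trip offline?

Round 1 — N9 at 200 > 150. N9 trips offline.
  N9 sheds 200 MW to N13, N14, N21, N26, N27: 40 each.
    N13: 70+40 = 110 ≤ 110
    N14: 120+40 = 160 ≤ 160
    N21: 20+40 = 60 ≤ 80
    N26: 50+40 = 90 > 70
    N27: 60+40 = 100 ≤ 110
Round 2 — N26 trips offline.
  N26 sheds 90 MW to N11, N13, N14, N21, N29: 18 each.
    N11: 20+18 = 38 ≤ 100
    N13: 110+18 = 128 > 110
    N14: 160+18 = 178 > 160
    N21: 60+18 = 78 ≤ 80
    N29: 10+18 = 28 ≤ 100
Round 3 — N13, N14 trip offline.
  N13 sheds 128 MW to N11, N20, N21, N27: 32 each.
    N11: 38+32 = 70 ≤ 100
    N20: 90+32 = 122 ≤ 160
    N21: 78+32 = 110 > 80
    N27: 100+32 = 132 > 110
  N14 sheds 178 MW to N20, N29, N4: 59 each (1 lost).
    N20: 122+59 = 181 > 160
    N29: 28+59 = 87 ≤ 100
    N4: 10+59 = 69 ≤ 80
Round 4 — N20, N21, N27 trip offline.
  N20 sheds 181 MW: no online neighbours, lost.
  N21 sheds 110 MW to N29: 110 each.
    N29: 87+110 = 197 > 100
  N27 sheds 132 MW to N29, N4: 66 each.
    N29: 197+66 = 263 > 100
    N4: 69+66 = 135 > 80
Round 5 — N29, N4 trip offline.
  N29 sheds 263 MW: no online neighbours, lost.
  N4 sheds 135 MW: no online neighbours, lost.
No further trips.

9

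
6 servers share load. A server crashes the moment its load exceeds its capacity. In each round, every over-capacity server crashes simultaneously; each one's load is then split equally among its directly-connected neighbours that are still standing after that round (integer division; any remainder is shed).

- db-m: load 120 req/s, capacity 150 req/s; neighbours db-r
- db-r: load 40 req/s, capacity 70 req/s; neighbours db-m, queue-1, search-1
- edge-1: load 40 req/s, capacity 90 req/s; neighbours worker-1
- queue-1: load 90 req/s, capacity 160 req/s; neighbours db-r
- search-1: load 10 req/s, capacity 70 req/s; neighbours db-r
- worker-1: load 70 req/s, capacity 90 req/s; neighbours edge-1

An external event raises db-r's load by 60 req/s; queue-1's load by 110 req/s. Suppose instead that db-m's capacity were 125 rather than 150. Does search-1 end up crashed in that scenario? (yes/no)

no

With db-m's capacity at 125:
Round 1 — db-r at 100 > 70; queue-1 at 200 > 160. db-r, queue-1 crash.
  db-r sheds 100 req/s to db-m, search-1: 50 each.
    db-m: 120+50 = 170 > 125
    search-1: 10+50 = 60 ≤ 70
  queue-1 sheds 200 req/s: no online neighbours, lost.
Round 2 — db-m crashes.
  db-m sheds 170 req/s: no online neighbours, lost.
No further crashes.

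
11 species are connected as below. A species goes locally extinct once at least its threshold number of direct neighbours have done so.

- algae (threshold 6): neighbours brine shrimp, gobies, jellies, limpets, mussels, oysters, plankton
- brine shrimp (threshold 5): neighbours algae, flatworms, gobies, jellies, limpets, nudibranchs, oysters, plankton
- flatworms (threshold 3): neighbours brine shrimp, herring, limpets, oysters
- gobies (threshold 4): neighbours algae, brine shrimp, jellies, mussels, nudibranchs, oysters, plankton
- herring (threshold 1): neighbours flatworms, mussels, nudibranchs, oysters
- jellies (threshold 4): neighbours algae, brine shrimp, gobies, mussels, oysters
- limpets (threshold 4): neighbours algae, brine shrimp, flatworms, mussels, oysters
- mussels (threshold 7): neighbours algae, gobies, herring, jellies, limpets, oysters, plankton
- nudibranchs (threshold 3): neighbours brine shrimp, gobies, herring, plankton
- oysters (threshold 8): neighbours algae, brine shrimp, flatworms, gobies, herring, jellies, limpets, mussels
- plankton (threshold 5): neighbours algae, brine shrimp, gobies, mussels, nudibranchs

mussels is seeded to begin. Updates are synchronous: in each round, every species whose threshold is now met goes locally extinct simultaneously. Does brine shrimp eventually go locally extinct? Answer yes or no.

no

Round 1 — mussels goes locally extinct (initial).
Round 2 — checking thresholds:
  algae: 1 of 7 neighbours < 6, holds.
  gobies: 1 of 7 neighbours < 4, holds.
  herring: 1 of 4 neighbours ≥ 1, goes locally extinct.
  jellies: 1 of 5 neighbours < 4, holds.
  limpets: 1 of 5 neighbours < 4, holds.
  oysters: 1 of 8 neighbours < 8, holds.
  plankton: 1 of 5 neighbours < 5, holds.
Round 3 — no new extinctions; cascade stops.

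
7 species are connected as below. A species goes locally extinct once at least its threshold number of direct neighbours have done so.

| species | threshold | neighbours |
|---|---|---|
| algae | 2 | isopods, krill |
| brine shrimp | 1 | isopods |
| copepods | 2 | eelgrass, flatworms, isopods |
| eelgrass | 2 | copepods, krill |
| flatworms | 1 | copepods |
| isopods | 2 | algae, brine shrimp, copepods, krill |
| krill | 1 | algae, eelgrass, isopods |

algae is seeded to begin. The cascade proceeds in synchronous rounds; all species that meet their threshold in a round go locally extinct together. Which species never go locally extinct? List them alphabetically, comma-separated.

copepods, eelgrass, flatworms

Round 1 — algae goes locally extinct (initial).
Round 2 — checking thresholds:
  isopods: 1 of 4 neighbours < 2, not yet.
  krill: 1 of 3 neighbours ≥ 1, goes locally extinct.
Round 3 — checking thresholds:
  eelgrass: 1 of 2 neighbours < 2, not yet.
  isopods: 2 of 4 neighbours ≥ 2, goes locally extinct.
Round 4 — checking thresholds:
  brine shrimp: 1 of 1 neighbours ≥ 1, goes locally extinct.
  copepods: 1 of 3 neighbours < 2, not yet.
  eelgrass: 1 of 2 neighbours < 2, not yet.
Round 5 — no new extinctions; cascade stops.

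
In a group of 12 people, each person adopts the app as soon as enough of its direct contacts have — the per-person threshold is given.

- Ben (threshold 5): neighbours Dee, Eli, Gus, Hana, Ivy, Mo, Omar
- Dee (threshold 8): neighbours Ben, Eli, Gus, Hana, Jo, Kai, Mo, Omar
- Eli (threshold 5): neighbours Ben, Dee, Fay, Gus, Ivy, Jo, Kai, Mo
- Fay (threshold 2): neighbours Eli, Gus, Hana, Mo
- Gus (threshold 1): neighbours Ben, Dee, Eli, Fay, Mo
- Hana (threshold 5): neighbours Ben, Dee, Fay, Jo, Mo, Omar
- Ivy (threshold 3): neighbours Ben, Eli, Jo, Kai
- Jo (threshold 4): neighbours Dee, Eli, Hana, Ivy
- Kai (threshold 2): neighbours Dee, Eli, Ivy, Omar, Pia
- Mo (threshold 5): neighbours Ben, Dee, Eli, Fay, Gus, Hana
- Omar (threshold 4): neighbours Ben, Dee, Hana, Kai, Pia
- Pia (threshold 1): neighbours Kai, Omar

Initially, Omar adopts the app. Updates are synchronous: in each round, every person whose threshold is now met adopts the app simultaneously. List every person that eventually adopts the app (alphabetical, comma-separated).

Kai, Omar, Pia

Round 1 — Omar adopts the app (initial).
Round 2 — checking thresholds:
  Ben: 1 of 7 neighbours < 5, below threshold.
  Dee: 1 of 8 neighbours < 8, below threshold.
  Hana: 1 of 6 neighbours < 5, below threshold.
  Kai: 1 of 5 neighbours < 2, below threshold.
  Pia: 1 of 2 neighbours ≥ 1, adopts the app.
Round 3 — checking thresholds:
  Ben: 1 of 7 neighbours < 5, below threshold.
  Dee: 1 of 8 neighbours < 8, below threshold.
  Hana: 1 of 6 neighbours < 5, below threshold.
  Kai: 2 of 5 neighbours ≥ 2, adopts the app.
Round 4 — no new adoptions; cascade stops.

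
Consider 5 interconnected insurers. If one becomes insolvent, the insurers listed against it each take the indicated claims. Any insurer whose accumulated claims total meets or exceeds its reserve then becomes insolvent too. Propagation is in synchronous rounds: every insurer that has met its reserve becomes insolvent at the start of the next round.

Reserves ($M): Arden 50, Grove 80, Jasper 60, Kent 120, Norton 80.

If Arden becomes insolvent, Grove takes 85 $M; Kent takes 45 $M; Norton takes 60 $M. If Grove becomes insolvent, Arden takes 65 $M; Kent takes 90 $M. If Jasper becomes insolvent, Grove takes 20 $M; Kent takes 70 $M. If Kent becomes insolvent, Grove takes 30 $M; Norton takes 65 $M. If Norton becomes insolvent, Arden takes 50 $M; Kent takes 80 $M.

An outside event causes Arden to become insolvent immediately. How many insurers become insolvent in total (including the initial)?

4

Round 1 — Arden becomes insolvent (initial).
  Grove: +85 → 85 ≥ 80
  Kent: +45 → 45 < 120
  Norton: +60 → 60 < 80
Round 2 — Grove becomes insolvent.
  Kent: +90 → 135 ≥ 120
Round 3 — Kent becomes insolvent.
  Norton: +65 → 125 ≥ 80
Round 4 — Norton becomes insolvent.
No further insolvencies.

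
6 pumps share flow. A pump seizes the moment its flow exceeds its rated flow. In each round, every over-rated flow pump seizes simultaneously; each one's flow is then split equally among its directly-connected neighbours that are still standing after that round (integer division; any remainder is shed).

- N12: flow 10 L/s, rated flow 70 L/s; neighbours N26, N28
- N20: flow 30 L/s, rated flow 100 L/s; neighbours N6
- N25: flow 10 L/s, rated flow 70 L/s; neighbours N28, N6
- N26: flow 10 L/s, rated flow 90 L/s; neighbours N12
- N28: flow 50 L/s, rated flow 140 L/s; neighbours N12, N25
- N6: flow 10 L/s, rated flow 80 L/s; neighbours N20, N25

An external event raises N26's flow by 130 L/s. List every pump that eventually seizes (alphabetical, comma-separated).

N12, N20, N25, N26, N28, N6

Round 1 — N26 at 140 > 90. N26 seizes.
  N26 sheds 140 L/s to N12: 140 each.
    N12: 10+140 = 150 > 70
Round 2 — N12 seizes.
  N12 sheds 150 L/s to N28: 150 each.
    N28: 50+150 = 200 > 140
Round 3 — N28 seizes.
  N28 sheds 200 L/s to N25: 200 each.
    N25: 10+200 = 210 > 70
Round 4 — N25 seizes.
  N25 sheds 210 L/s to N6: 210 each.
    N6: 10+210 = 220 > 80
Round 5 — N6 seizes.
  N6 sheds 220 L/s to N20: 220 each.
    N20: 30+220 = 250 > 100
Round 6 — N20 seizes.
  N20 sheds 250 L/s: no online neighbours, lost.
No further seizures.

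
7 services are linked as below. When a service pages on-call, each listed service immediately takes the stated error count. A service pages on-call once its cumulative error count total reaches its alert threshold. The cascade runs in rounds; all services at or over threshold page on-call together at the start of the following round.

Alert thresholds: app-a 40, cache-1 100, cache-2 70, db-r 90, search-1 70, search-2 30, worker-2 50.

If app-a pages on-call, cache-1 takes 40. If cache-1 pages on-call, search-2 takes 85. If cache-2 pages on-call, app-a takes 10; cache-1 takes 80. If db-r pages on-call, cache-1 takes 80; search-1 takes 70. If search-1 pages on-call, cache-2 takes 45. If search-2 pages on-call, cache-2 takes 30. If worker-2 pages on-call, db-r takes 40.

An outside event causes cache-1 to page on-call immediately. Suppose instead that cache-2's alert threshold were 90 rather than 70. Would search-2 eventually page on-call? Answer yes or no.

yes

With cache-2's alert threshold at 90:
Round 1 — cache-1 pages on-call (initial).
  search-2: +85 → 85 ≥ 30
Round 2 — search-2 pages on-call.
  cache-2: +30 → 30 < 90
No further pages.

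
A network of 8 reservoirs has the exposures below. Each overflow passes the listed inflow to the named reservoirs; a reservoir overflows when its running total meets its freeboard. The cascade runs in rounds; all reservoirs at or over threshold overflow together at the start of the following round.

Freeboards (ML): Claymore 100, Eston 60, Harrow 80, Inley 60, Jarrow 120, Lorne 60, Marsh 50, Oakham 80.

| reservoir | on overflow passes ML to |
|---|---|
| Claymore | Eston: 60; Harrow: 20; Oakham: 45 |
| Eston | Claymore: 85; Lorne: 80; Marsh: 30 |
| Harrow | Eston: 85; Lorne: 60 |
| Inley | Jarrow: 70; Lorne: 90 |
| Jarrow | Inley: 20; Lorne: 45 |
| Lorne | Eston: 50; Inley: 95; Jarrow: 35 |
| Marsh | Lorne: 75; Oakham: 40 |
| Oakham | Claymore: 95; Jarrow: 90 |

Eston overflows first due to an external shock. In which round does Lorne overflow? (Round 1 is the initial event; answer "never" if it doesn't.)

2

Round 1 — Eston overflows (initial).
  Claymore: +85 → 85 < 100
  Lorne: +80 → 80 ≥ 60
  Marsh: +30 → 30 < 50
Round 2 — Lorne overflows.
  Inley: +95 → 95 ≥ 60
  Jarrow: +35 → 35 < 120
Round 3 — Inley overflows.
  Jarrow: +70 → 105 < 120
No further overflows.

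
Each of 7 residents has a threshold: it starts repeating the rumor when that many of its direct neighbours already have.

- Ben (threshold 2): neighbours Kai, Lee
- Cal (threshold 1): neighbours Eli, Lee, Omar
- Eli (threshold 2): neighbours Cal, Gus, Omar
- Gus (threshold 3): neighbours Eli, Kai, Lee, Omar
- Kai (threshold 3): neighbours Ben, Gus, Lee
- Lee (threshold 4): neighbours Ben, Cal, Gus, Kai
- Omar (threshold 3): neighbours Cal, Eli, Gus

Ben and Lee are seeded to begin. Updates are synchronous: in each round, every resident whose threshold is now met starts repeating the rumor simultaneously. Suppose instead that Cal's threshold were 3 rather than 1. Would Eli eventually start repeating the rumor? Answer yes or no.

no

With Cal's threshold at 3:
Round 1 — Ben, Lee start repeating the rumor (initial).
Round 2 — no new spreads; cascade stops.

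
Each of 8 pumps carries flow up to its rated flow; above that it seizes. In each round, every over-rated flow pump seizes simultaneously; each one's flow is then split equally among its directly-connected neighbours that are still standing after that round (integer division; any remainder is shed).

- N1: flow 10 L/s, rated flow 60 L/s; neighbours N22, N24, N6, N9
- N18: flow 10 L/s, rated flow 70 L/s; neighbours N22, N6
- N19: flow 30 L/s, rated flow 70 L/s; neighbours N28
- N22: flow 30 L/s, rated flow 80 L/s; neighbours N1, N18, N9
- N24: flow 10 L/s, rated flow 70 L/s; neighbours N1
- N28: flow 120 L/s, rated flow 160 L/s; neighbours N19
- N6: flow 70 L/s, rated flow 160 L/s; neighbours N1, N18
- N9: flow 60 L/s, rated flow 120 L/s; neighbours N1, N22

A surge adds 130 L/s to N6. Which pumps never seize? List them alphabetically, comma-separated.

N19, N24, N28

Round 1 — N6 at 200 > 160. N6 seizes.
  N6 sheds 200 L/s to N1, N18: 100 each.
    N1: 10+100 = 110 > 60
    N18: 10+100 = 110 > 70
Round 2 — N1, N18 seize.
  N1 sheds 110 L/s to N22, N24, N9: 36 each (2 lost).
    N22: 30+36 = 66 ≤ 80
    N24: 10+36 = 46 ≤ 70
    N9: 60+36 = 96 ≤ 120
  N18 sheds 110 L/s to N22: 110 each.
    N22: 66+110 = 176 > 80
Round 3 — N22 seizes.
  N22 sheds 176 L/s to N9: 176 each.
    N9: 96+176 = 272 > 120
Round 4 — N9 seizes.
  N9 sheds 272 L/s: no online neighbours, lost.
No further seizures.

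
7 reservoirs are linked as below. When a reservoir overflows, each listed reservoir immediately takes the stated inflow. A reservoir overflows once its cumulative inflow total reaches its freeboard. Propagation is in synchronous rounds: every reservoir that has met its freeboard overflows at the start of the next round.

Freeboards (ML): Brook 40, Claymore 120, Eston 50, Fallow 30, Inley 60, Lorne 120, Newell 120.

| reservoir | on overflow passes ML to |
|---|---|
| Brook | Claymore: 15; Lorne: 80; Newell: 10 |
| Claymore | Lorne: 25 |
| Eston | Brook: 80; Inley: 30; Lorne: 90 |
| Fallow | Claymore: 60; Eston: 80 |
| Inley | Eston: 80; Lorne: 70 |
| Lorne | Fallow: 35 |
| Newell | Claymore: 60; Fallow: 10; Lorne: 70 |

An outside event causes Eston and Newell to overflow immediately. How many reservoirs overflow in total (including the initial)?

6

Round 1 — Eston, Newell overflow (initial).
  Brook: +80 → 80 ≥ 40
  Claymore: +60 → 60 < 120
  Fallow: +10 → 10 < 30
  Inley: +30 → 30 < 60
  Lorne: +90+70 → 160 ≥ 120
Round 2 — Brook, Lorne overflow.
  Claymore: +15 → 75 < 120
  Fallow: +35 → 45 ≥ 30
Round 3 — Fallow overflows.
  Claymore: +60 → 135 ≥ 120
Round 4 — Claymore overflows.
No further overflows.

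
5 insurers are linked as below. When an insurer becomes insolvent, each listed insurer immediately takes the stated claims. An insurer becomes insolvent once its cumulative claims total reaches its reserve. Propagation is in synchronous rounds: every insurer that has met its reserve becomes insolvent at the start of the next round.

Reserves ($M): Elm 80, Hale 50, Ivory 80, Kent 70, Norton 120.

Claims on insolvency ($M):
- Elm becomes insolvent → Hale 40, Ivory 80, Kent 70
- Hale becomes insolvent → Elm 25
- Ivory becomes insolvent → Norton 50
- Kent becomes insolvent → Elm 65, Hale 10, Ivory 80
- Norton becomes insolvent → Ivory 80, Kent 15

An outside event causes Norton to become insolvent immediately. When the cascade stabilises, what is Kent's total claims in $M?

Round 1 — Norton becomes insolvent (initial).
  Ivory: +80 → 80 ≥ 80
  Kent: +15 → 15 < 70
Round 2 — Ivory becomes insolvent.
No further insolvencies.

15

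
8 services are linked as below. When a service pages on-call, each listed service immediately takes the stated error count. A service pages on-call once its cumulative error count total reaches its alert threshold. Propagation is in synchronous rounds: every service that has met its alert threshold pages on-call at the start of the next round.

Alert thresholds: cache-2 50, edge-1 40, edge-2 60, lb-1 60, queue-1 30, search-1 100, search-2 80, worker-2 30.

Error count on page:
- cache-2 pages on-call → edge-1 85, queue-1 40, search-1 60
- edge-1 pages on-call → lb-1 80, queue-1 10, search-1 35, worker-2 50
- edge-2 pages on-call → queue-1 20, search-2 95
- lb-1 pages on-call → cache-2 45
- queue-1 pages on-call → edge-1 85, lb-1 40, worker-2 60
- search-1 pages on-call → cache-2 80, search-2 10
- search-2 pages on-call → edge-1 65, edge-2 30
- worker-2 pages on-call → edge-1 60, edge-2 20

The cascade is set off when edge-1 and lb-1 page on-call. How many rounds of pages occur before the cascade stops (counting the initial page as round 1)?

2

Round 1 — edge-1, lb-1 page on-call (initial).
  cache-2: +45 → 45 < 50
  queue-1: +10 → 10 < 30
  search-1: +35 → 35 < 100
  worker-2: +50 → 50 ≥ 30
Round 2 — worker-2 pages on-call.
  edge-2: +20 → 20 < 60
No further pages.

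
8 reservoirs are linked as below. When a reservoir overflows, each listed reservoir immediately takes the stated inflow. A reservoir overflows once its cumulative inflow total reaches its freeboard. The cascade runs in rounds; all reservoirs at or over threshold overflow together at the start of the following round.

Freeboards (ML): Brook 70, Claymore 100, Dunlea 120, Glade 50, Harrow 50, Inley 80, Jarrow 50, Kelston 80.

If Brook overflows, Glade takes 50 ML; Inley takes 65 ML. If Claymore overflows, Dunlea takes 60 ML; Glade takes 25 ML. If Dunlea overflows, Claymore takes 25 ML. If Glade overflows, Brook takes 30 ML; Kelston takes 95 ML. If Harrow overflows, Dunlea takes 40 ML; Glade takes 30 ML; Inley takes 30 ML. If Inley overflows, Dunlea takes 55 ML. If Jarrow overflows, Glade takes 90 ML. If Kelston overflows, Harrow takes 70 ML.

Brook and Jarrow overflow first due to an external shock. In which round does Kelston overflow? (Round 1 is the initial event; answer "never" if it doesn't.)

3

Round 1 — Brook, Jarrow overflow (initial).
  Glade: +50+90 → 140 ≥ 50
  Inley: +65 → 65 < 80
Round 2 — Glade overflows.
  Kelston: +95 → 95 ≥ 80
Round 3 — Kelston overflows.
  Harrow: +70 → 70 ≥ 50
Round 4 — Harrow overflows.
  Dunlea: +40 → 40 < 120
  Inley: +30 → 95 ≥ 80
Round 5 — Inley overflows.
  Dunlea: +55 → 95 < 120
No further overflows.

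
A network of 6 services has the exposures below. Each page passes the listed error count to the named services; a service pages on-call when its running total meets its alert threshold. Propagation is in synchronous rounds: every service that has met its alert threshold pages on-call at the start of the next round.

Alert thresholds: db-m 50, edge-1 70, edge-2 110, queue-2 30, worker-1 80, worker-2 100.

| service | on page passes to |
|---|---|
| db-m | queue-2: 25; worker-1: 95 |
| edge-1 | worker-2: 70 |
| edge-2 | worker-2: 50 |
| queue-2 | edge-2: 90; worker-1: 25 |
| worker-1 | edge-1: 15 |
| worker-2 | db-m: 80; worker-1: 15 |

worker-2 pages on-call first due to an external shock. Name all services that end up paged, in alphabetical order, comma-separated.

db-m, worker-1, worker-2

Round 1 — worker-2 pages on-call (initial).
  db-m: +80 → 80 ≥ 50
  worker-1: +15 → 15 < 80
Round 2 — db-m pages on-call.
  queue-2: +25 → 25 < 30
  worker-1: +95 → 110 ≥ 80
Round 3 — worker-1 pages on-call.
  edge-1: +15 → 15 < 70
No further pages.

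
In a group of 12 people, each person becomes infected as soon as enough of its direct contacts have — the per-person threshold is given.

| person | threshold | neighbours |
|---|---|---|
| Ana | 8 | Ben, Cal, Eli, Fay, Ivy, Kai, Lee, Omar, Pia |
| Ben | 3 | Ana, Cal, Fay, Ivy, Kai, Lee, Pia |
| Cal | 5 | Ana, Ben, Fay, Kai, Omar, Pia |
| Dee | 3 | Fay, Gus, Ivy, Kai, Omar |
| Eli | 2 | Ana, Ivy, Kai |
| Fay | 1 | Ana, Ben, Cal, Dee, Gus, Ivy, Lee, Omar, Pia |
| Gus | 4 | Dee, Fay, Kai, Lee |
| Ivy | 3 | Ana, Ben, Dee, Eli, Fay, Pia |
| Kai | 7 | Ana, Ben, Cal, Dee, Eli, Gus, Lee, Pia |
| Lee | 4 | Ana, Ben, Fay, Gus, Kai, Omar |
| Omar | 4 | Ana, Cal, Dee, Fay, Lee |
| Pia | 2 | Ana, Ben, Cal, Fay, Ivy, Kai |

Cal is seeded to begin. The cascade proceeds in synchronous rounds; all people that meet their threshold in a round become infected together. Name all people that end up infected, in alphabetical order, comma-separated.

Round 1 — Cal becomes infected (initial).
Round 2 — checking thresholds:
  Ana: 1 of 9 neighbours < 8, below threshold.
  Ben: 1 of 7 neighbours < 3, below threshold.
  Fay: 1 of 9 neighbours ≥ 1, becomes infected.
  Kai: 1 of 8 neighbours < 7, below threshold.
  Omar: 1 of 5 neighbours < 4, below threshold.
  Pia: 1 of 6 neighbours < 2, below threshold.
Round 3 — checking thresholds:
  Ana: 2 of 9 neighbours < 8, below threshold.
  Ben: 2 of 7 neighbours < 3, below threshold.
  Dee: 1 of 5 neighbours < 3, below threshold.
  Gus: 1 of 4 neighbours < 4, below threshold.
  Ivy: 1 of 6 neighbours < 3, below threshold.
  Kai: 1 of 8 neighbours < 7, below threshold.
  Lee: 1 of 6 neighbours < 4, below threshold.
  Omar: 2 of 5 neighbours < 4, below threshold.
  Pia: 2 of 6 neighbours ≥ 2, becomes infected.
Round 4 — checking thresholds:
  Ana: 3 of 9 neighbours < 8, below threshold.
  Ben: 3 of 7 neighbours ≥ 3, becomes infected.
  Dee: 1 of 5 neighbours < 3, below threshold.
  Gus: 1 of 4 neighbours < 4, below threshold.
  Ivy: 2 of 6 neighbours < 3, below threshold.
  Kai: 2 of 8 neighbours < 7, below threshold.
  Lee: 1 of 6 neighbours < 4, below threshold.
  Omar: 2 of 5 neighbours < 4, below threshold.
Round 5 — checking thresholds:
  Ana: 4 of 9 neighbours < 8, below threshold.
  Dee: 1 of 5 neighbours < 3, below threshold.
  Gus: 1 of 4 neighbours < 4, below threshold.
  Ivy: 3 of 6 neighbours ≥ 3, becomes infected.
  Kai: 3 of 8 neighbours < 7, below threshold.
  Lee: 2 of 6 neighbours < 4, below threshold.
  Omar: 2 of 5 neighbours < 4, below threshold.
Round 6 — no new infections; cascade stops.

Ben, Cal, Fay, Ivy, Pia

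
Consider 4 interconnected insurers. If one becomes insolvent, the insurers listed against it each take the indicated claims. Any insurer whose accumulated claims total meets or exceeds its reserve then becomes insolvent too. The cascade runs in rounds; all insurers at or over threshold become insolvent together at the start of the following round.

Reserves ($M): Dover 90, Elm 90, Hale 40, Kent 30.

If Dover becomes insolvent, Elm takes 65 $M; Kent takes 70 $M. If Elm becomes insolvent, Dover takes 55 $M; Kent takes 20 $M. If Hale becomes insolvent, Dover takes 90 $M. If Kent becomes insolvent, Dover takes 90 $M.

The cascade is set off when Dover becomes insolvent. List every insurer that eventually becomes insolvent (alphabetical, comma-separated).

Round 1 — Dover becomes insolvent (initial).
  Elm: +65 → 65 < 90
  Kent: +70 → 70 ≥ 30
Round 2 — Kent becomes insolvent.
No further insolvencies.

Dover, Kent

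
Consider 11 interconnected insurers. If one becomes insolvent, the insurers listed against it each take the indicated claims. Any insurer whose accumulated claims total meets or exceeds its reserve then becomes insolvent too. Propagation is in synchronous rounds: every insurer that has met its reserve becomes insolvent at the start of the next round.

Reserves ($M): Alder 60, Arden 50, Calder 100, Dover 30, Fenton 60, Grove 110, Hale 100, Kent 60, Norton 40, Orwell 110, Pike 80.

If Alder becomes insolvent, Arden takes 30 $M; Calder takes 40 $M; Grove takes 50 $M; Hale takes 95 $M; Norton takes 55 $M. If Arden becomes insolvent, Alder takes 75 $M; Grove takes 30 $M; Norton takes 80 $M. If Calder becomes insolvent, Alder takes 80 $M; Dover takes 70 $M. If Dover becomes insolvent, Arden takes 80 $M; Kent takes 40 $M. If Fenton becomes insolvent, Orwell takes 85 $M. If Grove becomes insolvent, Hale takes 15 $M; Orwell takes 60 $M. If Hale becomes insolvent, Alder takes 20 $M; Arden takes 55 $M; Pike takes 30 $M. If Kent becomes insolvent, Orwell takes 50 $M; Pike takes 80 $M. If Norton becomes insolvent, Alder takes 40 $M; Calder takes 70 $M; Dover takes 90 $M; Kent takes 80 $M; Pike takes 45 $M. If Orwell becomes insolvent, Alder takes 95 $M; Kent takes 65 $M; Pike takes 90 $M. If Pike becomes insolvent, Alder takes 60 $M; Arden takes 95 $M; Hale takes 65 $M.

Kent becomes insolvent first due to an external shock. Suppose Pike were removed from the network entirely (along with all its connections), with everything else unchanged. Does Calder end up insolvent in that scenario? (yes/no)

no

With Pike removed:
Round 1 — Kent becomes insolvent (initial).
  Orwell: +50 → 50 < 110
No further insolvencies.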